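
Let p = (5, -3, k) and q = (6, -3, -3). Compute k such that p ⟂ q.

p · q = 5·6 + (-3)·(-3) + k·(-3) = 39 - 3k
Set equal to 0: -3k = -39, so k = 13.

13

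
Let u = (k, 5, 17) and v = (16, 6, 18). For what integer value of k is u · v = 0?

u · v = k·16 + 5·6 + 17·18 = 336 + 16k
Set equal to 0: 16k = -336, so k = -21.

-21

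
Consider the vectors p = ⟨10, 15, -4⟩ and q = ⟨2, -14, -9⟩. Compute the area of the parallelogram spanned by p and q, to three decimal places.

i: 15·(-9) - (-4)·(-14) = -135 - 56 = -191
j: (-4)·2 - 10·(-9) = -8 - (-90) = 82
k: 10·(-14) - 15·2 = -140 - 30 = -170
p × q = (-191, 82, -170)
|p × q| = √((-191)² + 82² + (-170)²) = √72105 ≈ 268.5237

268.524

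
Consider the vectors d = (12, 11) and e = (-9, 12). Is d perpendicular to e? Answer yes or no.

d · e = 12·(-9) + 11·12 = -108 + 132 = 24
Nonzero, so the vectors are not orthogonal.

no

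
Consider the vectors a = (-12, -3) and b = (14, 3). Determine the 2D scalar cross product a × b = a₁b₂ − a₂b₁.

(-12)·3 - (-3)·14 = -36 - (-42) = 6

6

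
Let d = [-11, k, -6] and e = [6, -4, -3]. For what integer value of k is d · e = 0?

d · e = (-11)·6 + k·(-4) + (-6)·(-3) = -48 - 4k
Set equal to 0: -4k = 48, so k = -12.

-12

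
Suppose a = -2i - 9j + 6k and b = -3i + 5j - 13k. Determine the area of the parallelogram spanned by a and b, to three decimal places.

104.278

i: (-9)·(-13) - 6·5 = 117 - 30 = 87
j: 6·(-3) - (-2)·(-13) = -18 - 26 = -44
k: (-2)·5 - (-9)·(-3) = -10 - 27 = -37
a × b = (87, -44, -37)
|a × b| = √(87² + (-44)² + (-37)²) = √10874 ≈ 104.2785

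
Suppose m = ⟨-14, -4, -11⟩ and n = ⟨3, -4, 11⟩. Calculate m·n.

m · n = (-14)·3 + (-4)·(-4) + (-11)·11 = -42 + 16 - 121 = -147

-147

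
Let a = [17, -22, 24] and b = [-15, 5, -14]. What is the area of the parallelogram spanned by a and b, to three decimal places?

i: (-22)·(-14) - 24·5 = 308 - 120 = 188
j: 24·(-15) - 17·(-14) = -360 - (-238) = -122
k: 17·5 - (-22)·(-15) = 85 - 330 = -245
a × b = (188, -122, -245)
|a × b| = √(188² + (-122)² + (-245)²) = √110253 ≈ 332.0437

332.044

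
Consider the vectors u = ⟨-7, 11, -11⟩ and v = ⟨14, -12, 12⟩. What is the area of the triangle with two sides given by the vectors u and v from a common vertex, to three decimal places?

i: 11·12 - (-11)·(-12) = 132 - 132 = 0
j: (-11)·14 - (-7)·12 = -154 - (-84) = -70
k: (-7)·(-12) - 11·14 = 84 - 154 = -70
u × v = (0, -70, -70)
|u × v| = √(0² + (-70)² + (-70)²) = √9800 ≈ 98.9949
area = ½ · 98.9949 ≈ 49.497

49.497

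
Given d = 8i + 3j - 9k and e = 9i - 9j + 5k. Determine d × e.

i: 3·5 - (-9)·(-9) = 15 - 81 = -66
j: (-9)·9 - 8·5 = -81 - 40 = -121
k: 8·(-9) - 3·9 = -72 - 27 = -99
d × e = (-66, -121, -99)

(-66, -121, -99)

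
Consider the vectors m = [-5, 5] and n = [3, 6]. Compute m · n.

15

m · n = (-5)·3 + 5·6 = -15 + 30 = 15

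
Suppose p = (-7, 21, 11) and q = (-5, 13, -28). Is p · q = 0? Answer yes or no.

yes

p · q = (-7)·(-5) + 21·13 + 11·(-28) = 35 + 273 - 308 = 0
Zero, so the vectors are orthogonal.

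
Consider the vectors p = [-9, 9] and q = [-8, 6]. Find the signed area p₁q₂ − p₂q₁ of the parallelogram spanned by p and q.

18

(-9)·6 - 9·(-8) = -54 - (-72) = 18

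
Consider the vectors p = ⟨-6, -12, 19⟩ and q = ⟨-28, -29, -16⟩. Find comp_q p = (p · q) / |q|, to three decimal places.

4.888

p · q = (-6)·(-28) + (-12)·(-29) + 19·(-16) = 168 + 348 - 304 = 212
|q| = √(784 + 841 + 256) = √1881 ≈ 43.3705
comp_q p = 212 / √1881 ≈ 4.888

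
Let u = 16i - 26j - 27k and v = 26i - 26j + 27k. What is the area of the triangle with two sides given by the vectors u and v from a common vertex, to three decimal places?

911.698

i: (-26)·27 - (-27)·(-26) = -702 - 702 = -1404
j: (-27)·26 - 16·27 = -702 - 432 = -1134
k: 16·(-26) - (-26)·26 = -416 - (-676) = 260
u × v = (-1404, -1134, 260)
|u × v| = √((-1404)² + (-1134)² + 260²) = √3324772 ≈ 1823.3957
area = ½ · 1823.3957 ≈ 911.698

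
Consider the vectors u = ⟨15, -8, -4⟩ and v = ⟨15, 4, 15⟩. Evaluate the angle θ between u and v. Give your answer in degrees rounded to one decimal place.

u · v = 15·15 + (-8)·4 + (-4)·15 = 225 - 32 - 60 = 133
|u|² = 225 + 64 + 16 = 305,  |u| = √305 ≈ 17.464249
|v|² = 225 + 16 + 225 = 466,  |v| = √466 ≈ 21.587033
cos θ = 133 / (17.464249 · 21.587033) ≈ 0.35278
θ = arccos(0.35278) ≈ 69.3°

69.3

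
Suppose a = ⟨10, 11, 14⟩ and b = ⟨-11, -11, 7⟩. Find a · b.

-133

a · b = 10·(-11) + 11·(-11) + 14·7 = -110 - 121 + 98 = -133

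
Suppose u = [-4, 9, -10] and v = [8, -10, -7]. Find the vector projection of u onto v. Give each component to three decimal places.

(-1.953, 2.441, 1.709)

u · v = (-4)·8 + 9·(-10) + (-10)·(-7) = -32 - 90 + 70 = -52
|v|² = 64 + 100 + 49 = 213
proj_v u = (-52/213) · (8, -10, -7) ≈ (-1.953, 2.441, 1.709)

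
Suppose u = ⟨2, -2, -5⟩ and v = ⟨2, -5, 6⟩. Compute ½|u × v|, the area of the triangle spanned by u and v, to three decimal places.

21.731

i: (-2)·6 - (-5)·(-5) = -12 - 25 = -37
j: (-5)·2 - 2·6 = -10 - 12 = -22
k: 2·(-5) - (-2)·2 = -10 - (-4) = -6
u × v = (-37, -22, -6)
|u × v| = √((-37)² + (-22)² + (-6)²) = √1889 ≈ 43.4626
area = ½ · 43.4626 ≈ 21.731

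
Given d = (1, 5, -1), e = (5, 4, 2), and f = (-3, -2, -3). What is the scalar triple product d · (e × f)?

35

e × f:
i: 4·(-3) - 2·(-2) = -12 - (-4) = -8
j: 2·(-3) - 5·(-3) = -6 - (-15) = 9
k: 5·(-2) - 4·(-3) = -10 - (-12) = 2
e × f = (-8, 9, 2)
d · (e × f) = 1·(-8) + 5·9 + (-1)·2 = -8 + 45 - 2 = 35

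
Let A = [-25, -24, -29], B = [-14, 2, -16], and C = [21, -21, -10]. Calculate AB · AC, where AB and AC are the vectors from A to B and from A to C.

AB = B − A = (11, 26, 13)
AC = C − A = (46, 3, 19)
AB · AC = 11·46 + 26·3 + 13·19 = 506 + 78 + 247 = 831

831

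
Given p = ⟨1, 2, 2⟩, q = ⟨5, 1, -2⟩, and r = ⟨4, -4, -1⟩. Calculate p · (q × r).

-63

q × r:
i: 1·(-1) - (-2)·(-4) = -1 - 8 = -9
j: (-2)·4 - 5·(-1) = -8 - (-5) = -3
k: 5·(-4) - 1·4 = -20 - 4 = -24
q × r = (-9, -3, -24)
p · (q × r) = 1·(-9) + 2·(-3) + 2·(-24) = -9 - 6 - 48 = -63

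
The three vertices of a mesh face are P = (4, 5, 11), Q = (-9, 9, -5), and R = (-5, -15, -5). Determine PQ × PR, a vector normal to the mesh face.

(-384, -64, 296)

PQ = (-13, 4, -16)
PR = (-9, -20, -16)
i: 4·(-16) - (-16)·(-20) = -64 - 320 = -384
j: (-16)·(-9) - (-13)·(-16) = 144 - 208 = -64
k: (-13)·(-20) - 4·(-9) = 260 - (-36) = 296
PQ × PR = (-384, -64, 296)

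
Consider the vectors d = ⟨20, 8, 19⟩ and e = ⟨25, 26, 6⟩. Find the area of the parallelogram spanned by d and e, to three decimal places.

653.713

i: 8·6 - 19·26 = 48 - 494 = -446
j: 19·25 - 20·6 = 475 - 120 = 355
k: 20·26 - 8·25 = 520 - 200 = 320
d × e = (-446, 355, 320)
|d × e| = √((-446)² + 355² + 320²) = √427341 ≈ 653.7132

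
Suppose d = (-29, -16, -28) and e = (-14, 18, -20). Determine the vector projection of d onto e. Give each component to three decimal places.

(-10.317, 13.265, -14.739)

d · e = (-29)·(-14) + (-16)·18 + (-28)·(-20) = 406 - 288 + 560 = 678
|e|² = 196 + 324 + 400 = 920
proj_e d = (678/920) · (-14, 18, -20) ≈ (-10.317, 13.265, -14.739)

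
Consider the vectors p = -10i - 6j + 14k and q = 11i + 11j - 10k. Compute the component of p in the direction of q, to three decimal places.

p · q = (-10)·11 + (-6)·11 + 14·(-10) = -110 - 66 - 140 = -316
|q| = √(121 + 121 + 100) = √342 ≈ 18.4932
comp_q p = -316 / √342 ≈ -17.087

-17.087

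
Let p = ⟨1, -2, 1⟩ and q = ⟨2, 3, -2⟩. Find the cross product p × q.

i: (-2)·(-2) - 1·3 = 4 - 3 = 1
j: 1·2 - 1·(-2) = 2 - (-2) = 4
k: 1·3 - (-2)·2 = 3 - (-4) = 7
p × q = (1, 4, 7)

(1, 4, 7)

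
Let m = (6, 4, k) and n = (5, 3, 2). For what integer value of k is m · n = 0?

m · n = 6·5 + 4·3 + k·2 = 42 + 2k
Set equal to 0: 2k = -42, so k = -21.

-21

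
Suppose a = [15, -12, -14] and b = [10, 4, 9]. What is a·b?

-24

a · b = 15·10 + (-12)·4 + (-14)·9 = 150 - 48 - 126 = -24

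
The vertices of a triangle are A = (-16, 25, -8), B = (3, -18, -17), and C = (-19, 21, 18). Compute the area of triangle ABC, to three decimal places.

630.839

AB = (19, -43, -9),  AC = (-3, -4, 26)
i: (-43)·26 - (-9)·(-4) = -1118 - 36 = -1154
j: (-9)·(-3) - 19·26 = 27 - 494 = -467
k: 19·(-4) - (-43)·(-3) = -76 - 129 = -205
AB × AC = (-1154, -467, -205)
|AB × AC| = √1591830 ≈ 1261.6775
area = ½ · 1261.6775 ≈ 630.839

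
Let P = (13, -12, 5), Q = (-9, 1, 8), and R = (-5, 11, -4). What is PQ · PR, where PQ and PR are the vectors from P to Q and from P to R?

PQ = Q − P = (-22, 13, 3)
PR = R − P = (-18, 23, -9)
PQ · PR = (-22)·(-18) + 13·23 + 3·(-9) = 396 + 299 - 27 = 668

668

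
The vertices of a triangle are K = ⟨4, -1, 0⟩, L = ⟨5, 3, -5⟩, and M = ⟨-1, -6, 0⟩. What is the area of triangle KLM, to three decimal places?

19.203

KL = (1, 4, -5),  KM = (-5, -5, 0)
i: 4·0 - (-5)·(-5) = 0 - 25 = -25
j: (-5)·(-5) - 1·0 = 25 - 0 = 25
k: 1·(-5) - 4·(-5) = -5 - (-20) = 15
KL × KM = (-25, 25, 15)
|KL × KM| = √1475 ≈ 38.4057
area = ½ · 38.4057 ≈ 19.203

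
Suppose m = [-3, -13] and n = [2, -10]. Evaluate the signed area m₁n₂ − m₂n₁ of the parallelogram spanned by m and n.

(-3)·(-10) - (-13)·2 = 30 - (-26) = 56

56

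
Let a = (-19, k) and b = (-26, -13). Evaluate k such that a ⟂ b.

a · b = (-19)·(-26) + k·(-13) = 494 - 13k
Set equal to 0: -13k = -494, so k = 38.

38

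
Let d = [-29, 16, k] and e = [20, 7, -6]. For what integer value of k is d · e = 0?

d · e = (-29)·20 + 16·7 + k·(-6) = -468 - 6k
Set equal to 0: -6k = 468, so k = -78.

-78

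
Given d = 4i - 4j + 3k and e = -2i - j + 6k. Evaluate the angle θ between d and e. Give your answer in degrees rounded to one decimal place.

d · e = 4·(-2) + (-4)·(-1) + 3·6 = -8 + 4 + 18 = 14
|d|² = 16 + 16 + 9 = 41,  |d| = √41 ≈ 6.403124
|e|² = 4 + 1 + 36 = 41,  |e| = √41 ≈ 6.403124
cos θ = 14 / (6.403124 · 6.403124) ≈ 0.34146
θ = arccos(0.34146) ≈ 70.0°

70.0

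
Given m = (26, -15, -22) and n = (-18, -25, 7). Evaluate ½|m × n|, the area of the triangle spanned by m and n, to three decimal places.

574.722

i: (-15)·7 - (-22)·(-25) = -105 - 550 = -655
j: (-22)·(-18) - 26·7 = 396 - 182 = 214
k: 26·(-25) - (-15)·(-18) = -650 - 270 = -920
m × n = (-655, 214, -920)
|m × n| = √((-655)² + 214² + (-920)²) = √1321221 ≈ 1149.4438
area = ½ · 1149.4438 ≈ 574.722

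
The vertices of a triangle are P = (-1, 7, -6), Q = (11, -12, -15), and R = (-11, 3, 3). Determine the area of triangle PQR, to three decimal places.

PQ = (12, -19, -9),  PR = (-10, -4, 9)
i: (-19)·9 - (-9)·(-4) = -171 - 36 = -207
j: (-9)·(-10) - 12·9 = 90 - 108 = -18
k: 12·(-4) - (-19)·(-10) = -48 - 190 = -238
PQ × PR = (-207, -18, -238)
|PQ × PR| = √99817 ≈ 315.9383
area = ½ · 315.9383 ≈ 157.969

157.969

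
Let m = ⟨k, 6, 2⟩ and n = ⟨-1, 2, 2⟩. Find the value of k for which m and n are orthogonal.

16

m · n = k·(-1) + 6·2 + 2·2 = 16 - 1k
Set equal to 0: -1k = -16, so k = 16.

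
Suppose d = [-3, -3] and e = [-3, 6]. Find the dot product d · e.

d · e = (-3)·(-3) + (-3)·6 = 9 - 18 = -9

-9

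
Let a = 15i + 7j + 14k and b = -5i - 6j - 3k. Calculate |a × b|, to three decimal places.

87.287

i: 7·(-3) - 14·(-6) = -21 - (-84) = 63
j: 14·(-5) - 15·(-3) = -70 - (-45) = -25
k: 15·(-6) - 7·(-5) = -90 - (-35) = -55
a × b = (63, -25, -55)
|a × b| = √(63² + (-25)² + (-55)²) = √7619 ≈ 87.2869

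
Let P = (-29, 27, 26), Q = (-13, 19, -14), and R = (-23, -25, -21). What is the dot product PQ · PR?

2392

PQ = Q − P = (16, -8, -40)
PR = R − P = (6, -52, -47)
PQ · PR = 16·6 + (-8)·(-52) + (-40)·(-47) = 96 + 416 + 1880 = 2392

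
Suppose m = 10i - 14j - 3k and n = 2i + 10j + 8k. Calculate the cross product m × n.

(-82, -86, 128)

i: (-14)·8 - (-3)·10 = -112 - (-30) = -82
j: (-3)·2 - 10·8 = -6 - 80 = -86
k: 10·10 - (-14)·2 = 100 - (-28) = 128
m × n = (-82, -86, 128)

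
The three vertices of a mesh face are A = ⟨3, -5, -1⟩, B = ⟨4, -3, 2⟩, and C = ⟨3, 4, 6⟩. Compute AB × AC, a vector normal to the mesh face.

AB = (1, 2, 3)
AC = (0, 9, 7)
i: 2·7 - 3·9 = 14 - 27 = -13
j: 3·0 - 1·7 = 0 - 7 = -7
k: 1·9 - 2·0 = 9 - 0 = 9
AB × AC = (-13, -7, 9)

(-13, -7, 9)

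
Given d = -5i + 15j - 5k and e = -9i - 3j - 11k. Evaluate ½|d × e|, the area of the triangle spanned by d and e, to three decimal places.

117.260

i: 15·(-11) - (-5)·(-3) = -165 - 15 = -180
j: (-5)·(-9) - (-5)·(-11) = 45 - 55 = -10
k: (-5)·(-3) - 15·(-9) = 15 - (-135) = 150
d × e = (-180, -10, 150)
|d × e| = √((-180)² + (-10)² + 150²) = √55000 ≈ 234.5208
area = ½ · 234.5208 ≈ 117.260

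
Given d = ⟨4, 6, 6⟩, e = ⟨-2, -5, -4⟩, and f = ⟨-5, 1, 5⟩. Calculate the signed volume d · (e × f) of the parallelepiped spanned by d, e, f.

-66

e × f:
i: (-5)·5 - (-4)·1 = -25 - (-4) = -21
j: (-4)·(-5) - (-2)·5 = 20 - (-10) = 30
k: (-2)·1 - (-5)·(-5) = -2 - 25 = -27
e × f = (-21, 30, -27)
d · (e × f) = 4·(-21) + 6·30 + 6·(-27) = -84 + 180 - 162 = -66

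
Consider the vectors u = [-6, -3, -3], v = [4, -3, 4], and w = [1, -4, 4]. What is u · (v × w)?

51

v × w:
i: (-3)·4 - 4·(-4) = -12 - (-16) = 4
j: 4·1 - 4·4 = 4 - 16 = -12
k: 4·(-4) - (-3)·1 = -16 - (-3) = -13
v × w = (4, -12, -13)
u · (v × w) = (-6)·4 + (-3)·(-12) + (-3)·(-13) = -24 + 36 + 39 = 51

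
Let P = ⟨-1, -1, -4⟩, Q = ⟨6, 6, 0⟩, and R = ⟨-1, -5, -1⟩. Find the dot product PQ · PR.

PQ = Q − P = (7, 7, 4)
PR = R − P = (0, -4, 3)
PQ · PR = 7·0 + 7·(-4) + 4·3 = 0 - 28 + 12 = -16

-16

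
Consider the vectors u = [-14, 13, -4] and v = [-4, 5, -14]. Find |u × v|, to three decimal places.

i: 13·(-14) - (-4)·5 = -182 - (-20) = -162
j: (-4)·(-4) - (-14)·(-14) = 16 - 196 = -180
k: (-14)·5 - 13·(-4) = -70 - (-52) = -18
u × v = (-162, -180, -18)
|u × v| = √((-162)² + (-180)² + (-18)²) = √58968 ≈ 242.8333

242.833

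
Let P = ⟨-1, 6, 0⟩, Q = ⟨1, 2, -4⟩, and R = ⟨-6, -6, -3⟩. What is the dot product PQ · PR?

50

PQ = Q − P = (2, -4, -4)
PR = R − P = (-5, -12, -3)
PQ · PR = 2·(-5) + (-4)·(-12) + (-4)·(-3) = -10 + 48 + 12 = 50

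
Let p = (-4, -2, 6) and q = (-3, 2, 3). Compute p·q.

p · q = (-4)·(-3) + (-2)·2 + 6·3 = 12 - 4 + 18 = 26

26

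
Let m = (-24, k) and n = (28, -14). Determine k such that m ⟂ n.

-48

m · n = (-24)·28 + k·(-14) = -672 - 14k
Set equal to 0: -14k = 672, so k = -48.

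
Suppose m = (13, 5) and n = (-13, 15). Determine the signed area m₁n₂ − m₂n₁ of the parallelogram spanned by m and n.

13·15 - 5·(-13) = 195 - (-65) = 260

260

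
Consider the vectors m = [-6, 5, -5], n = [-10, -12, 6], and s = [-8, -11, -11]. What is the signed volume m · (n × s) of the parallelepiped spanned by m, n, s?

-2048

n × s:
i: (-12)·(-11) - 6·(-11) = 132 - (-66) = 198
j: 6·(-8) - (-10)·(-11) = -48 - 110 = -158
k: (-10)·(-11) - (-12)·(-8) = 110 - 96 = 14
n × s = (198, -158, 14)
m · (n × s) = (-6)·198 + 5·(-158) + (-5)·14 = -1188 - 790 - 70 = -2048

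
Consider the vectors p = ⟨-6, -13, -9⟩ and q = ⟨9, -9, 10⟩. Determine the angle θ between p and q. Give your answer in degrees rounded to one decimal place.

p · q = (-6)·9 + (-13)·(-9) + (-9)·10 = -54 + 117 - 90 = -27
|p|² = 36 + 169 + 81 = 286,  |p| = √286 ≈ 16.911535
|q|² = 81 + 81 + 100 = 262,  |q| = √262 ≈ 16.186414
cos θ = -27 / (16.911535 · 16.186414) ≈ -0.09863
θ = arccos(-0.09863) ≈ 95.7°

95.7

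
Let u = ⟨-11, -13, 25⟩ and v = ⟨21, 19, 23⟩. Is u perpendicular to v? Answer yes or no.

u · v = (-11)·21 + (-13)·19 + 25·23 = -231 - 247 + 575 = 97
Nonzero, so the vectors are not orthogonal.

no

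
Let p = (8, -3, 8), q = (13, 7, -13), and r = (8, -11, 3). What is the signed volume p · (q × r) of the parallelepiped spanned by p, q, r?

-2139

q × r:
i: 7·3 - (-13)·(-11) = 21 - 143 = -122
j: (-13)·8 - 13·3 = -104 - 39 = -143
k: 13·(-11) - 7·8 = -143 - 56 = -199
q × r = (-122, -143, -199)
p · (q × r) = 8·(-122) + (-3)·(-143) + 8·(-199) = -976 + 429 - 1592 = -2139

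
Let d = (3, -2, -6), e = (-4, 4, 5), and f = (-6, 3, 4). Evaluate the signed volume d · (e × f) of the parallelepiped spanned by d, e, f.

-41

e × f:
i: 4·4 - 5·3 = 16 - 15 = 1
j: 5·(-6) - (-4)·4 = -30 - (-16) = -14
k: (-4)·3 - 4·(-6) = -12 - (-24) = 12
e × f = (1, -14, 12)
d · (e × f) = 3·1 + (-2)·(-14) + (-6)·12 = 3 + 28 - 72 = -41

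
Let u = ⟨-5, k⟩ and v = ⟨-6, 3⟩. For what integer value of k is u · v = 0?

-10

u · v = (-5)·(-6) + k·3 = 30 + 3k
Set equal to 0: 3k = -30, so k = -10.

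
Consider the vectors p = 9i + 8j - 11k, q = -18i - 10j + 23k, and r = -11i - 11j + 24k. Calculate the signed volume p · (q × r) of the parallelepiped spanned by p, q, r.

581

q × r:
i: (-10)·24 - 23·(-11) = -240 - (-253) = 13
j: 23·(-11) - (-18)·24 = -253 - (-432) = 179
k: (-18)·(-11) - (-10)·(-11) = 198 - 110 = 88
q × r = (13, 179, 88)
p · (q × r) = 9·13 + 8·179 + (-11)·88 = 117 + 1432 - 968 = 581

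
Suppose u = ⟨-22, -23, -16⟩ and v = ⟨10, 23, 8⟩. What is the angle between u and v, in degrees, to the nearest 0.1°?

u · v = (-22)·10 + (-23)·23 + (-16)·8 = -220 - 529 - 128 = -877
|u|² = 484 + 529 + 256 = 1269,  |u| = √1269 ≈ 35.623026
|v|² = 100 + 529 + 64 = 693,  |v| = √693 ≈ 26.324893
cos θ = -877 / (35.623026 · 26.324893) ≈ -0.93519
θ = arccos(-0.93519) ≈ 159.3°

159.3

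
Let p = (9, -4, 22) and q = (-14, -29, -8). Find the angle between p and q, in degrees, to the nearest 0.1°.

p · q = 9·(-14) + (-4)·(-29) + 22·(-8) = -126 + 116 - 176 = -186
|p|² = 81 + 16 + 484 = 581,  |p| = √581 ≈ 24.103942
|q|² = 196 + 841 + 64 = 1101,  |q| = √1101 ≈ 33.181320
cos θ = -186 / (24.103942 · 33.181320) ≈ -0.23256
θ = arccos(-0.23256) ≈ 103.4°

103.4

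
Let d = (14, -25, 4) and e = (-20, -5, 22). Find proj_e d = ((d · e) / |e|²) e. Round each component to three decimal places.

d · e = 14·(-20) + (-25)·(-5) + 4·22 = -280 + 125 + 88 = -67
|e|² = 400 + 25 + 484 = 909
proj_e d = (-67/909) · (-20, -5, 22) ≈ (1.474, 0.369, -1.622)

(1.474, 0.369, -1.622)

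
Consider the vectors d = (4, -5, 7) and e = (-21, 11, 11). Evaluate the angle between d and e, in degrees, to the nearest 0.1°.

104.5

d · e = 4·(-21) + (-5)·11 + 7·11 = -84 - 55 + 77 = -62
|d|² = 16 + 25 + 49 = 90,  |d| = √90 ≈ 9.486833
|e|² = 441 + 121 + 121 = 683,  |e| = √683 ≈ 26.134269
cos θ = -62 / (9.486833 · 26.134269) ≈ -0.25007
θ = arccos(-0.25007) ≈ 104.5°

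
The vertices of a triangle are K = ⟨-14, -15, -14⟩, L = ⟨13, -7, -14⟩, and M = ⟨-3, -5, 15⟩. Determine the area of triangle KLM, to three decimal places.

KL = (27, 8, 0),  KM = (11, 10, 29)
i: 8·29 - 0·10 = 232 - 0 = 232
j: 0·11 - 27·29 = 0 - 783 = -783
k: 27·10 - 8·11 = 270 - 88 = 182
KL × KM = (232, -783, 182)
|KL × KM| = √700037 ≈ 836.6821
area = ½ · 836.6821 ≈ 418.341

418.341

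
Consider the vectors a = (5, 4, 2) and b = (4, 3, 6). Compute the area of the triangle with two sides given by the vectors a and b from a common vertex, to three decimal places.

i: 4·6 - 2·3 = 24 - 6 = 18
j: 2·4 - 5·6 = 8 - 30 = -22
k: 5·3 - 4·4 = 15 - 16 = -1
a × b = (18, -22, -1)
|a × b| = √(18² + (-22)² + (-1)²) = √809 ≈ 28.4429
area = ½ · 28.4429 ≈ 14.221

14.221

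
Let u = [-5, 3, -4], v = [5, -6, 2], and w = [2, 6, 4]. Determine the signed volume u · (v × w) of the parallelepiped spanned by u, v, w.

v × w:
i: (-6)·4 - 2·6 = -24 - 12 = -36
j: 2·2 - 5·4 = 4 - 20 = -16
k: 5·6 - (-6)·2 = 30 - (-12) = 42
v × w = (-36, -16, 42)
u · (v × w) = (-5)·(-36) + 3·(-16) + (-4)·42 = 180 - 48 - 168 = -36

-36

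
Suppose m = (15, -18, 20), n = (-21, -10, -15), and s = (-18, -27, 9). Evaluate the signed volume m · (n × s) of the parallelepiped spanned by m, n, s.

-7947

n × s:
i: (-10)·9 - (-15)·(-27) = -90 - 405 = -495
j: (-15)·(-18) - (-21)·9 = 270 - (-189) = 459
k: (-21)·(-27) - (-10)·(-18) = 567 - 180 = 387
n × s = (-495, 459, 387)
m · (n × s) = 15·(-495) + (-18)·459 + 20·387 = -7425 - 8262 + 7740 = -7947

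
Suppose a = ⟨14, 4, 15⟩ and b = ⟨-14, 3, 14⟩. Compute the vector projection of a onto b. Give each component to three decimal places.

(-0.908, 0.195, 0.908)

a · b = 14·(-14) + 4·3 + 15·14 = -196 + 12 + 210 = 26
|b|² = 196 + 9 + 196 = 401
proj_b a = (26/401) · (-14, 3, 14) ≈ (-0.908, 0.195, 0.908)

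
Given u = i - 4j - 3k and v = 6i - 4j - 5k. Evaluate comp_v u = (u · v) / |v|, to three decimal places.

u · v = 1·6 + (-4)·(-4) + (-3)·(-5) = 6 + 16 + 15 = 37
|v| = √(36 + 16 + 25) = √77 ≈ 8.7750
comp_v u = 37 / √77 ≈ 4.217

4.217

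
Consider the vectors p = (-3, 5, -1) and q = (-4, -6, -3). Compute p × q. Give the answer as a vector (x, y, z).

i: 5·(-3) - (-1)·(-6) = -15 - 6 = -21
j: (-1)·(-4) - (-3)·(-3) = 4 - 9 = -5
k: (-3)·(-6) - 5·(-4) = 18 - (-20) = 38
p × q = (-21, -5, 38)

(-21, -5, 38)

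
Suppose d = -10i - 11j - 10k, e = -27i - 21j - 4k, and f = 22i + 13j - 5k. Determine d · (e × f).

e × f:
i: (-21)·(-5) - (-4)·13 = 105 - (-52) = 157
j: (-4)·22 - (-27)·(-5) = -88 - 135 = -223
k: (-27)·13 - (-21)·22 = -351 - (-462) = 111
e × f = (157, -223, 111)
d · (e × f) = (-10)·157 + (-11)·(-223) + (-10)·111 = -1570 + 2453 - 1110 = -227

-227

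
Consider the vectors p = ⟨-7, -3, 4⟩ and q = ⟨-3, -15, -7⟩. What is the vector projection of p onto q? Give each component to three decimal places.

p · q = (-7)·(-3) + (-3)·(-15) + 4·(-7) = 21 + 45 - 28 = 38
|q|² = 9 + 225 + 49 = 283
proj_q p = (38/283) · (-3, -15, -7) ≈ (-0.403, -2.014, -0.940)

(-0.403, -2.014, -0.940)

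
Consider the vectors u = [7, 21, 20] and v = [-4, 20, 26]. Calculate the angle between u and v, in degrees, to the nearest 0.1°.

22.3

u · v = 7·(-4) + 21·20 + 20·26 = -28 + 420 + 520 = 912
|u|² = 49 + 441 + 400 = 890,  |u| = √890 ≈ 29.832868
|v|² = 16 + 400 + 676 = 1092,  |v| = √1092 ≈ 33.045423
cos θ = 912 / (29.832868 · 33.045423) ≈ 0.92510
θ = arccos(0.92510) ≈ 22.3°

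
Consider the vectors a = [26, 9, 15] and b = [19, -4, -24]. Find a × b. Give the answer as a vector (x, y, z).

i: 9·(-24) - 15·(-4) = -216 - (-60) = -156
j: 15·19 - 26·(-24) = 285 - (-624) = 909
k: 26·(-4) - 9·19 = -104 - 171 = -275
a × b = (-156, 909, -275)

(-156, 909, -275)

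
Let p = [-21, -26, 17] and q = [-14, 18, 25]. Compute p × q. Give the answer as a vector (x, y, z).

(-956, 287, -742)

i: (-26)·25 - 17·18 = -650 - 306 = -956
j: 17·(-14) - (-21)·25 = -238 - (-525) = 287
k: (-21)·18 - (-26)·(-14) = -378 - 364 = -742
p × q = (-956, 287, -742)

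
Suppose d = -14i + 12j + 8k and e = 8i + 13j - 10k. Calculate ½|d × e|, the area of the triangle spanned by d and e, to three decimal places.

182.508

i: 12·(-10) - 8·13 = -120 - 104 = -224
j: 8·8 - (-14)·(-10) = 64 - 140 = -76
k: (-14)·13 - 12·8 = -182 - 96 = -278
d × e = (-224, -76, -278)
|d × e| = √((-224)² + (-76)² + (-278)²) = √133236 ≈ 365.0151
area = ½ · 365.0151 ≈ 182.508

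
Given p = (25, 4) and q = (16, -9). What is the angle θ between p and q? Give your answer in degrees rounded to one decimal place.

p · q = 25·16 + 4·(-9) = 400 - 36 = 364
|p|² = 625 + 16 = 641,  |p| = √641 ≈ 25.317978
|q|² = 256 + 81 = 337,  |q| = √337 ≈ 18.357560
cos θ = 364 / (25.317978 · 18.357560) ≈ 0.78317
θ = arccos(0.78317) ≈ 38.4°

38.4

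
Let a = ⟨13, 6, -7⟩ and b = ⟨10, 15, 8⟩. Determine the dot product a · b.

a · b = 13·10 + 6·15 + (-7)·8 = 130 + 90 - 56 = 164

164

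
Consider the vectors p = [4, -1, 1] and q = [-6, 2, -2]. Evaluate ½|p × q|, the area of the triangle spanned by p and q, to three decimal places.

1.414

i: (-1)·(-2) - 1·2 = 2 - 2 = 0
j: 1·(-6) - 4·(-2) = -6 - (-8) = 2
k: 4·2 - (-1)·(-6) = 8 - 6 = 2
p × q = (0, 2, 2)
|p × q| = √(0² + 2² + 2²) = √8 ≈ 2.8284
area = ½ · 2.8284 ≈ 1.414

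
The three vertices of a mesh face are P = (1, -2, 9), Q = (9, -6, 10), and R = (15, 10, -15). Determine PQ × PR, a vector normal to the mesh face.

(84, 206, 152)

PQ = (8, -4, 1)
PR = (14, 12, -24)
i: (-4)·(-24) - 1·12 = 96 - 12 = 84
j: 1·14 - 8·(-24) = 14 - (-192) = 206
k: 8·12 - (-4)·14 = 96 - (-56) = 152
PQ × PR = (84, 206, 152)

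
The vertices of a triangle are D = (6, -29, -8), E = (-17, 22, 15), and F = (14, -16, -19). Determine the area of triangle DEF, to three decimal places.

557.721

DE = (-23, 51, 23),  DF = (8, 13, -11)
i: 51·(-11) - 23·13 = -561 - 299 = -860
j: 23·8 - (-23)·(-11) = 184 - 253 = -69
k: (-23)·13 - 51·8 = -299 - 408 = -707
DE × DF = (-860, -69, -707)
|DE × DF| = √1244210 ≈ 1115.4416
area = ½ · 1115.4416 ≈ 557.721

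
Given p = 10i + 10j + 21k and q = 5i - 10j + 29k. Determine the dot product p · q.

p · q = 10·5 + 10·(-10) + 21·29 = 50 - 100 + 609 = 559

559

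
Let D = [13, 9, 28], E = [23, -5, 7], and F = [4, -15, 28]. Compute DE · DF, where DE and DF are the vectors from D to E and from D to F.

DE = E − D = (10, -14, -21)
DF = F − D = (-9, -24, 0)
DE · DF = 10·(-9) + (-14)·(-24) + (-21)·0 = -90 + 336 + 0 = 246

246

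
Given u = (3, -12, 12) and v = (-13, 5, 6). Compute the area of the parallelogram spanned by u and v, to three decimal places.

259.963

i: (-12)·6 - 12·5 = -72 - 60 = -132
j: 12·(-13) - 3·6 = -156 - 18 = -174
k: 3·5 - (-12)·(-13) = 15 - 156 = -141
u × v = (-132, -174, -141)
|u × v| = √((-132)² + (-174)² + (-141)²) = √67581 ≈ 259.9635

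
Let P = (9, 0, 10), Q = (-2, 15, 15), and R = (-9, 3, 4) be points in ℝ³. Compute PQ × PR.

(-105, -156, 237)

PQ = (-11, 15, 5)
PR = (-18, 3, -6)
i: 15·(-6) - 5·3 = -90 - 15 = -105
j: 5·(-18) - (-11)·(-6) = -90 - 66 = -156
k: (-11)·3 - 15·(-18) = -33 - (-270) = 237
PQ × PR = (-105, -156, 237)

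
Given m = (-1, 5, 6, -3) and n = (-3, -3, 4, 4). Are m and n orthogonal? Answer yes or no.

yes

m · n = (-1)·(-3) + 5·(-3) + 6·4 + (-3)·4 = 3 - 15 + 24 - 12 = 0
Zero, so the vectors are orthogonal.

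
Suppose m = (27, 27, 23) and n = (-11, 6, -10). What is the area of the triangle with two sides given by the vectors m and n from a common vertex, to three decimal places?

307.178

i: 27·(-10) - 23·6 = -270 - 138 = -408
j: 23·(-11) - 27·(-10) = -253 - (-270) = 17
k: 27·6 - 27·(-11) = 162 - (-297) = 459
m × n = (-408, 17, 459)
|m × n| = √((-408)² + 17² + 459²) = √377434 ≈ 614.3566
area = ½ · 614.3566 ≈ 307.178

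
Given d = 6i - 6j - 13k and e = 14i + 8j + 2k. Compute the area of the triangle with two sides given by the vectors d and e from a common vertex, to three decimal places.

i: (-6)·2 - (-13)·8 = -12 - (-104) = 92
j: (-13)·14 - 6·2 = -182 - 12 = -194
k: 6·8 - (-6)·14 = 48 - (-84) = 132
d × e = (92, -194, 132)
|d × e| = √(92² + (-194)² + 132²) = √63524 ≈ 252.0397
area = ½ · 252.0397 ≈ 126.020

126.020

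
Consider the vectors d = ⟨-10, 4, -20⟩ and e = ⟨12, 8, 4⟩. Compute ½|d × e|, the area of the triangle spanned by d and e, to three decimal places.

147.784

i: 4·4 - (-20)·8 = 16 - (-160) = 176
j: (-20)·12 - (-10)·4 = -240 - (-40) = -200
k: (-10)·8 - 4·12 = -80 - 48 = -128
d × e = (176, -200, -128)
|d × e| = √(176² + (-200)² + (-128)²) = √87360 ≈ 295.5673
area = ½ · 295.5673 ≈ 147.784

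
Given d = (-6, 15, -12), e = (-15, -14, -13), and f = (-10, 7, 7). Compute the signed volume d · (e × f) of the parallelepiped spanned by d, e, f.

6507

e × f:
i: (-14)·7 - (-13)·7 = -98 - (-91) = -7
j: (-13)·(-10) - (-15)·7 = 130 - (-105) = 235
k: (-15)·7 - (-14)·(-10) = -105 - 140 = -245
e × f = (-7, 235, -245)
d · (e × f) = (-6)·(-7) + 15·235 + (-12)·(-245) = 42 + 3525 + 2940 = 6507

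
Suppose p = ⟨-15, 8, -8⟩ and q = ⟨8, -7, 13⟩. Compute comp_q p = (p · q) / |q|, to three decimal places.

p · q = (-15)·8 + 8·(-7) + (-8)·13 = -120 - 56 - 104 = -280
|q| = √(64 + 49 + 169) = √282 ≈ 16.7929
comp_q p = -280 / √282 ≈ -16.674

-16.674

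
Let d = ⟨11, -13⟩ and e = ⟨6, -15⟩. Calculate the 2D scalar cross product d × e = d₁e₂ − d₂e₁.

11·(-15) - (-13)·6 = -165 - (-78) = -87

-87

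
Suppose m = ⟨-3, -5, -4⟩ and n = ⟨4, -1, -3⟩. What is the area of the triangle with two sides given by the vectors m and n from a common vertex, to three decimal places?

i: (-5)·(-3) - (-4)·(-1) = 15 - 4 = 11
j: (-4)·4 - (-3)·(-3) = -16 - 9 = -25
k: (-3)·(-1) - (-5)·4 = 3 - (-20) = 23
m × n = (11, -25, 23)
|m × n| = √(11² + (-25)² + 23²) = √1275 ≈ 35.7071
area = ½ · 35.7071 ≈ 17.854

17.854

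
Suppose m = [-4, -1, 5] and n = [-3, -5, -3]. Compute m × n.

i: (-1)·(-3) - 5·(-5) = 3 - (-25) = 28
j: 5·(-3) - (-4)·(-3) = -15 - 12 = -27
k: (-4)·(-5) - (-1)·(-3) = 20 - 3 = 17
m × n = (28, -27, 17)

(28, -27, 17)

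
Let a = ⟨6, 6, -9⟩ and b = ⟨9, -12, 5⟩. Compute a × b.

(-78, -111, -126)

i: 6·5 - (-9)·(-12) = 30 - 108 = -78
j: (-9)·9 - 6·5 = -81 - 30 = -111
k: 6·(-12) - 6·9 = -72 - 54 = -126
a × b = (-78, -111, -126)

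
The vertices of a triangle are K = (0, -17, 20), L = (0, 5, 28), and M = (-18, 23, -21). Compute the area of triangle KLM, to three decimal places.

646.304

KL = (0, 22, 8),  KM = (-18, 40, -41)
i: 22·(-41) - 8·40 = -902 - 320 = -1222
j: 8·(-18) - 0·(-41) = -144 - 0 = -144
k: 0·40 - 22·(-18) = 0 - (-396) = 396
KL × KM = (-1222, -144, 396)
|KL × KM| = √1670836 ≈ 1292.6082
area = ½ · 1292.6082 ≈ 646.304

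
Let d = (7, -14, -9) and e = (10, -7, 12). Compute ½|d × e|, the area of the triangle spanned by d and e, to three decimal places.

i: (-14)·12 - (-9)·(-7) = -168 - 63 = -231
j: (-9)·10 - 7·12 = -90 - 84 = -174
k: 7·(-7) - (-14)·10 = -49 - (-140) = 91
d × e = (-231, -174, 91)
|d × e| = √((-231)² + (-174)² + 91²) = √91918 ≈ 303.1798
area = ½ · 303.1798 ≈ 151.590

151.590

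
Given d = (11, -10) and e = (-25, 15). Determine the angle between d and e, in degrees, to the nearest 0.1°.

d · e = 11·(-25) + (-10)·15 = -275 - 150 = -425
|d|² = 121 + 100 = 221,  |d| = √221 ≈ 14.866069
|e|² = 625 + 225 = 850,  |e| = √850 ≈ 29.154759
cos θ = -425 / (14.866069 · 29.154759) ≈ -0.98058
θ = arccos(-0.98058) ≈ 168.7°

168.7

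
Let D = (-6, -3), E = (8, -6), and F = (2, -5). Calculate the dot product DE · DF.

118

DE = E − D = (14, -3)
DF = F − D = (8, -2)
DE · DF = 14·8 + (-3)·(-2) = 112 + 6 = 118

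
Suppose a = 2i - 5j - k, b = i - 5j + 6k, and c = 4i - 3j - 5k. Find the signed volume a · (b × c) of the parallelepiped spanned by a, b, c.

b × c:
i: (-5)·(-5) - 6·(-3) = 25 - (-18) = 43
j: 6·4 - 1·(-5) = 24 - (-5) = 29
k: 1·(-3) - (-5)·4 = -3 - (-20) = 17
b × c = (43, 29, 17)
a · (b × c) = 2·43 + (-5)·29 + (-1)·17 = 86 - 145 - 17 = -76

-76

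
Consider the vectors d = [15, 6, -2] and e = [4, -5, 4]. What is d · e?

22

d · e = 15·4 + 6·(-5) + (-2)·4 = 60 - 30 - 8 = 22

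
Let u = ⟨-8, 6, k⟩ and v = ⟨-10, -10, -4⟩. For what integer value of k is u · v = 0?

5

u · v = (-8)·(-10) + 6·(-10) + k·(-4) = 20 - 4k
Set equal to 0: -4k = -20, so k = 5.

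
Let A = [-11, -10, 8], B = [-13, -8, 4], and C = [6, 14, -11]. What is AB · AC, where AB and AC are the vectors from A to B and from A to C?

AB = B − A = (-2, 2, -4)
AC = C − A = (17, 24, -19)
AB · AC = (-2)·17 + 2·24 + (-4)·(-19) = -34 + 48 + 76 = 90

90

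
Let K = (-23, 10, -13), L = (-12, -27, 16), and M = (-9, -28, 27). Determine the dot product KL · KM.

2720

KL = L − K = (11, -37, 29)
KM = M − K = (14, -38, 40)
KL · KM = 11·14 + (-37)·(-38) + 29·40 = 154 + 1406 + 1160 = 2720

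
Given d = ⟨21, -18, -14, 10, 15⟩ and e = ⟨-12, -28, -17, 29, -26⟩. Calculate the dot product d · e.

d · e = 21·(-12) + (-18)·(-28) + (-14)·(-17) + 10·29 + 15·(-26) = -252 + 504 + 238 + 290 - 390 = 390

390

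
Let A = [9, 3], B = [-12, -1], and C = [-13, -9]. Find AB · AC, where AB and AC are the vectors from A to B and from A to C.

AB = B − A = (-21, -4)
AC = C − A = (-22, -12)
AB · AC = (-21)·(-22) + (-4)·(-12) = 462 + 48 = 510

510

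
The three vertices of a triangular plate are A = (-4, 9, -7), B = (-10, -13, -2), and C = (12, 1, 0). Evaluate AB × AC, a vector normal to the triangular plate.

(-114, 122, 400)

AB = (-6, -22, 5)
AC = (16, -8, 7)
i: (-22)·7 - 5·(-8) = -154 - (-40) = -114
j: 5·16 - (-6)·7 = 80 - (-42) = 122
k: (-6)·(-8) - (-22)·16 = 48 - (-352) = 400
AB × AC = (-114, 122, 400)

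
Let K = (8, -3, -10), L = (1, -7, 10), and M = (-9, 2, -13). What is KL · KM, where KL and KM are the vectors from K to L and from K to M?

39

KL = L − K = (-7, -4, 20)
KM = M − K = (-17, 5, -3)
KL · KM = (-7)·(-17) + (-4)·5 + 20·(-3) = 119 - 20 - 60 = 39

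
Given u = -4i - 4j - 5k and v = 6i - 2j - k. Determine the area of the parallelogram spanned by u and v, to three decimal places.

i: (-4)·(-1) - (-5)·(-2) = 4 - 10 = -6
j: (-5)·6 - (-4)·(-1) = -30 - 4 = -34
k: (-4)·(-2) - (-4)·6 = 8 - (-24) = 32
u × v = (-6, -34, 32)
|u × v| = √((-6)² + (-34)² + 32²) = √2216 ≈ 47.0744

47.074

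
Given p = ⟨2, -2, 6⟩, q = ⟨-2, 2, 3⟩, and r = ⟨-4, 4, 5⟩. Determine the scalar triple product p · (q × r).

q × r:
i: 2·5 - 3·4 = 10 - 12 = -2
j: 3·(-4) - (-2)·5 = -12 - (-10) = -2
k: (-2)·4 - 2·(-4) = -8 - (-8) = 0
q × r = (-2, -2, 0)
p · (q × r) = 2·(-2) + (-2)·(-2) + 6·0 = -4 + 4 + 0 = 0

0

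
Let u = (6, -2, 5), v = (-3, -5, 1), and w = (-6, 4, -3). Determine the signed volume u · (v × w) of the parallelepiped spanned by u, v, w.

v × w:
i: (-5)·(-3) - 1·4 = 15 - 4 = 11
j: 1·(-6) - (-3)·(-3) = -6 - 9 = -15
k: (-3)·4 - (-5)·(-6) = -12 - 30 = -42
v × w = (11, -15, -42)
u · (v × w) = 6·11 + (-2)·(-15) + 5·(-42) = 66 + 30 - 210 = -114

-114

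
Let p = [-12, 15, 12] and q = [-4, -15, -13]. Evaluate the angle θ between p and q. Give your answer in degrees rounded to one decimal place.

p · q = (-12)·(-4) + 15·(-15) + 12·(-13) = 48 - 225 - 156 = -333
|p|² = 144 + 225 + 144 = 513,  |p| = √513 ≈ 22.649503
|q|² = 16 + 225 + 169 = 410,  |q| = √410 ≈ 20.248457
cos θ = -333 / (22.649503 · 20.248457) ≈ -0.72610
θ = arccos(-0.72610) ≈ 136.6°

136.6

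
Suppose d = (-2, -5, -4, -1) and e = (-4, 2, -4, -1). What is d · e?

d · e = (-2)·(-4) + (-5)·2 + (-4)·(-4) + (-1)·(-1) = 8 - 10 + 16 + 1 = 15

15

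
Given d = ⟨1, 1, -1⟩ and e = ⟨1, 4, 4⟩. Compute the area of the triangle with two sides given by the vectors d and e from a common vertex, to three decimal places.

i: 1·4 - (-1)·4 = 4 - (-4) = 8
j: (-1)·1 - 1·4 = -1 - 4 = -5
k: 1·4 - 1·1 = 4 - 1 = 3
d × e = (8, -5, 3)
|d × e| = √(8² + (-5)² + 3²) = √98 ≈ 9.8995
area = ½ · 9.8995 ≈ 4.950

4.950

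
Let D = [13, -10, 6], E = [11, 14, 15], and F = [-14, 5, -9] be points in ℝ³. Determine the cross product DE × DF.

(-495, -273, 618)

DE = (-2, 24, 9)
DF = (-27, 15, -15)
i: 24·(-15) - 9·15 = -360 - 135 = -495
j: 9·(-27) - (-2)·(-15) = -243 - 30 = -273
k: (-2)·15 - 24·(-27) = -30 - (-648) = 618
DE × DF = (-495, -273, 618)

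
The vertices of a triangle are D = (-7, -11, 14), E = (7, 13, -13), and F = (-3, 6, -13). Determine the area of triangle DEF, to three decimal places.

179.433

DE = (14, 24, -27),  DF = (4, 17, -27)
i: 24·(-27) - (-27)·17 = -648 - (-459) = -189
j: (-27)·4 - 14·(-27) = -108 - (-378) = 270
k: 14·17 - 24·4 = 238 - 96 = 142
DE × DF = (-189, 270, 142)
|DE × DF| = √128785 ≈ 358.8663
area = ½ · 358.8663 ≈ 179.433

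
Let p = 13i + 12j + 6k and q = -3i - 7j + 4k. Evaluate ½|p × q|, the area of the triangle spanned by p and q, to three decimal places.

63.295

i: 12·4 - 6·(-7) = 48 - (-42) = 90
j: 6·(-3) - 13·4 = -18 - 52 = -70
k: 13·(-7) - 12·(-3) = -91 - (-36) = -55
p × q = (90, -70, -55)
|p × q| = √(90² + (-70)² + (-55)²) = √16025 ≈ 126.5899
area = ½ · 126.5899 ≈ 63.295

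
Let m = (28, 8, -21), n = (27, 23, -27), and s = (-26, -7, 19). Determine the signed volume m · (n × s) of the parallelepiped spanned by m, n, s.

-133

n × s:
i: 23·19 - (-27)·(-7) = 437 - 189 = 248
j: (-27)·(-26) - 27·19 = 702 - 513 = 189
k: 27·(-7) - 23·(-26) = -189 - (-598) = 409
n × s = (248, 189, 409)
m · (n × s) = 28·248 + 8·189 + (-21)·409 = 6944 + 1512 - 8589 = -133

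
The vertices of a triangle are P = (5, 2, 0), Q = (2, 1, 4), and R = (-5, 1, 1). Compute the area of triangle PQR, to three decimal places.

PQ = (-3, -1, 4),  PR = (-10, -1, 1)
i: (-1)·1 - 4·(-1) = -1 - (-4) = 3
j: 4·(-10) - (-3)·1 = -40 - (-3) = -37
k: (-3)·(-1) - (-1)·(-10) = 3 - 10 = -7
PQ × PR = (3, -37, -7)
|PQ × PR| = √1427 ≈ 37.7757
area = ½ · 37.7757 ≈ 18.888

18.888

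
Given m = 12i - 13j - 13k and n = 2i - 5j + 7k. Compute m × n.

i: (-13)·7 - (-13)·(-5) = -91 - 65 = -156
j: (-13)·2 - 12·7 = -26 - 84 = -110
k: 12·(-5) - (-13)·2 = -60 - (-26) = -34
m × n = (-156, -110, -34)

(-156, -110, -34)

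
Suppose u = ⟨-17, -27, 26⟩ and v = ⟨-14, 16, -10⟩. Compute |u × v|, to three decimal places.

853.799

i: (-27)·(-10) - 26·16 = 270 - 416 = -146
j: 26·(-14) - (-17)·(-10) = -364 - 170 = -534
k: (-17)·16 - (-27)·(-14) = -272 - 378 = -650
u × v = (-146, -534, -650)
|u × v| = √((-146)² + (-534)² + (-650)²) = √728972 ≈ 853.7986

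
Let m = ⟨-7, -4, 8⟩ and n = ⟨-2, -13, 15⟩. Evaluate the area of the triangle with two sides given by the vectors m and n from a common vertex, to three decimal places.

64.703

i: (-4)·15 - 8·(-13) = -60 - (-104) = 44
j: 8·(-2) - (-7)·15 = -16 - (-105) = 89
k: (-7)·(-13) - (-4)·(-2) = 91 - 8 = 83
m × n = (44, 89, 83)
|m × n| = √(44² + 89² + 83²) = √16746 ≈ 129.4063
area = ½ · 129.4063 ≈ 64.703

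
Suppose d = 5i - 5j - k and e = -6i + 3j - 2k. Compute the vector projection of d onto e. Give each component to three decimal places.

d · e = 5·(-6) + (-5)·3 + (-1)·(-2) = -30 - 15 + 2 = -43
|e|² = 36 + 9 + 4 = 49
proj_e d = (-43/49) · (-6, 3, -2) ≈ (5.265, -2.633, 1.755)

(5.265, -2.633, 1.755)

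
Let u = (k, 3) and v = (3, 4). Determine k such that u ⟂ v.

u · v = k·3 + 3·4 = 12 + 3k
Set equal to 0: 3k = -12, so k = -4.

-4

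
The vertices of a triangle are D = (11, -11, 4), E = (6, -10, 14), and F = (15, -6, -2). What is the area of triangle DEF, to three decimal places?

31.926

DE = (-5, 1, 10),  DF = (4, 5, -6)
i: 1·(-6) - 10·5 = -6 - 50 = -56
j: 10·4 - (-5)·(-6) = 40 - 30 = 10
k: (-5)·5 - 1·4 = -25 - 4 = -29
DE × DF = (-56, 10, -29)
|DE × DF| = √4077 ≈ 63.8514
area = ½ · 63.8514 ≈ 31.926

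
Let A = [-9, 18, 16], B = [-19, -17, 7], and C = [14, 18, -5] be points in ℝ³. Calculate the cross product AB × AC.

AB = (-10, -35, -9)
AC = (23, 0, -21)
i: (-35)·(-21) - (-9)·0 = 735 - 0 = 735
j: (-9)·23 - (-10)·(-21) = -207 - 210 = -417
k: (-10)·0 - (-35)·23 = 0 - (-805) = 805
AB × AC = (735, -417, 805)

(735, -417, 805)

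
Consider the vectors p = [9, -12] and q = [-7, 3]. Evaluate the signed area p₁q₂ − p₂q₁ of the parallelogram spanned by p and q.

9·3 - (-12)·(-7) = 27 - 84 = -57

-57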